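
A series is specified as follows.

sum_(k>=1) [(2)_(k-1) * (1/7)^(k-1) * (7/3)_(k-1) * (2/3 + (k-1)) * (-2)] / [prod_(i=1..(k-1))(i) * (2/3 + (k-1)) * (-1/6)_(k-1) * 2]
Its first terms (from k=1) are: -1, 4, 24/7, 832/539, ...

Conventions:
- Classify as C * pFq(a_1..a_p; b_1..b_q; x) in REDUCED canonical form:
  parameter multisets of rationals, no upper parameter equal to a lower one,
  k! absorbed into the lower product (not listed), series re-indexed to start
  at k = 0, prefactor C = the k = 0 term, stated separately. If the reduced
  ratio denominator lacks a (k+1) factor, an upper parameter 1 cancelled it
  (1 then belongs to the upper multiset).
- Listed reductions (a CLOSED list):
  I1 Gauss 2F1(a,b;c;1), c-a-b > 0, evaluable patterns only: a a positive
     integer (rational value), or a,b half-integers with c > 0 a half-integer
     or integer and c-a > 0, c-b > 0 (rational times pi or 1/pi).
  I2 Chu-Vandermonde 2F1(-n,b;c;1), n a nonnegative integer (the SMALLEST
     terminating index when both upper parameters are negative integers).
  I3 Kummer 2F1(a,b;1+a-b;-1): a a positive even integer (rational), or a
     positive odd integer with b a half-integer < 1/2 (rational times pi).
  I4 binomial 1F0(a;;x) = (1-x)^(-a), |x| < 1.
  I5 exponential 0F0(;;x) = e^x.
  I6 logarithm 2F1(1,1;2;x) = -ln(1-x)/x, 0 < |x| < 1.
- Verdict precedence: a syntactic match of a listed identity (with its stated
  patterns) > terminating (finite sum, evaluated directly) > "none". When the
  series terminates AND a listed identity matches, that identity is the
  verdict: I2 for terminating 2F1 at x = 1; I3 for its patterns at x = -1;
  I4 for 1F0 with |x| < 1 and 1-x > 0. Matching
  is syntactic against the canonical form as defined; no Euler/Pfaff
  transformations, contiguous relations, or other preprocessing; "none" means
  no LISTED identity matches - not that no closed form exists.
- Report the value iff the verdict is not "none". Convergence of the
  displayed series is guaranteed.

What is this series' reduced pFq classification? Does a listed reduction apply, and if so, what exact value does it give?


The series (x = 1/7) is 2F1: upper {2, 7/3}, lower {-1/6}, prefactor -1. Verdict: none here - no I1-I6 shape fits x = 1/7 with lower {-1/6}.

Key observation: with t_0 = -1, the constant factors (C = -1, x = 1/7) combine into one prefactor.
Adjacent-term ratio: r(k) = (1/7) * (k+2) (k+7/3) / [(k-1/6) (k+1)] - poly over poly, x = (1/7) from leading terms; C = -1 at k = 0.


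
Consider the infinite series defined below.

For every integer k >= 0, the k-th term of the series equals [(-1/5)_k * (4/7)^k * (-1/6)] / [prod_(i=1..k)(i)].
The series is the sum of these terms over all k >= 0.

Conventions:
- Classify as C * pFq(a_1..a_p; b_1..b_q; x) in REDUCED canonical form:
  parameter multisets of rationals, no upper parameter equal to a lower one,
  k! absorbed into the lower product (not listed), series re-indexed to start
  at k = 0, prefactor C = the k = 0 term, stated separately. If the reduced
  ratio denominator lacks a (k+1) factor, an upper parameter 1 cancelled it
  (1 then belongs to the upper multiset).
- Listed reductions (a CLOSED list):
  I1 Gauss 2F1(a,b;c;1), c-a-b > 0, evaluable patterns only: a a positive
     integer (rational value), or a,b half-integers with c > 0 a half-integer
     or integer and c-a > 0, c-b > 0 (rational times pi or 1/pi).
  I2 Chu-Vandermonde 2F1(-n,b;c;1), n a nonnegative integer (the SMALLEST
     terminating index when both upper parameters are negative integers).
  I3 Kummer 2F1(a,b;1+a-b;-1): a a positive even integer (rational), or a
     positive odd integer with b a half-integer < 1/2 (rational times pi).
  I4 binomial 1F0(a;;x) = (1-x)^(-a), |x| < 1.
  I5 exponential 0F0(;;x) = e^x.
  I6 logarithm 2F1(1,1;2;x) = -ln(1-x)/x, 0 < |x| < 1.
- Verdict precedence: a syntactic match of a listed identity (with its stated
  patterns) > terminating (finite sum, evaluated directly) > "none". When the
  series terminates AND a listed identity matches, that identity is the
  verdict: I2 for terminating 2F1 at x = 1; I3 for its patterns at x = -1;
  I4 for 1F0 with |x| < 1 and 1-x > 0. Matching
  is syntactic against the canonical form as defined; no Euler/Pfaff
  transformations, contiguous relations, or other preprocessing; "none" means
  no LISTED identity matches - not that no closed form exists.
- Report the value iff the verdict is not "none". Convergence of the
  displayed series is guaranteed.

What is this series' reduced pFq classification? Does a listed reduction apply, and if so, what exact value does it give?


This is -1/6 * 1F0(-1/5; -; 4/7) in reduced canonical form. Verdict: this is the I4 binomial reduction (the 1F0 binomial series: exponent 1/5, x = 4/7). Hence: (-1/6) * (3/7)^(1/5).

The tell: x = (4/7) and the product of the first k integers (prefactor -1/6) is k!.
Term ratio: r(k) = (4/7) * (k-1/5) / [(k+1)] - rational in k, leading ratio (4/7); with t_0 = -1/6, classification follows.


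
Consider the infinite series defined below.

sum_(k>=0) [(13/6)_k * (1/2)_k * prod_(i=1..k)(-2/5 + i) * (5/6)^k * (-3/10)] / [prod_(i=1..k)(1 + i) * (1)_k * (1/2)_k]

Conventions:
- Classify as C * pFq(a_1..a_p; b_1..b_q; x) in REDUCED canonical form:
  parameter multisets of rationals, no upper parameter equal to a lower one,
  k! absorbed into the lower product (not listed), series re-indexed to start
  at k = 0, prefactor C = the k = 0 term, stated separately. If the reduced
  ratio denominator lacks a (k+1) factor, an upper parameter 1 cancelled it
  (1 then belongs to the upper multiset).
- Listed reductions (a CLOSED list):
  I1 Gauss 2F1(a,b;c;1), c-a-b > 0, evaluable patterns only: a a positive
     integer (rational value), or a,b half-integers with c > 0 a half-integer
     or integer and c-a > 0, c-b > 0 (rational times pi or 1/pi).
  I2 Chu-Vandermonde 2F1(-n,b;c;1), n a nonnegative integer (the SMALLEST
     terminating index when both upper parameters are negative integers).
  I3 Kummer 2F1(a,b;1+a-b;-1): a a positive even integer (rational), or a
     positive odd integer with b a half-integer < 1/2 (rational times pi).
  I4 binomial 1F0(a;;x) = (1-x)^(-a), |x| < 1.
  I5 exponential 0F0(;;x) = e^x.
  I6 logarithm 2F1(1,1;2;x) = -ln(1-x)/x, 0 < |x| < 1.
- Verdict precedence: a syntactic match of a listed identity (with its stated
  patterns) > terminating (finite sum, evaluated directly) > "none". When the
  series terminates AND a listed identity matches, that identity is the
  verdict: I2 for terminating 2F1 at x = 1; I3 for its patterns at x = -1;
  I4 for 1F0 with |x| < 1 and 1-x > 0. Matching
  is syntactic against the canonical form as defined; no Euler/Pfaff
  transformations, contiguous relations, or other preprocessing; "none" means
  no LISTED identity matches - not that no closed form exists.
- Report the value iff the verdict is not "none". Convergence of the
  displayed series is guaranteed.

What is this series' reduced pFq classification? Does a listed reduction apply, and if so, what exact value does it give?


With C = -3/10: the canonical form is 2F1(3/5, 13/6; 2; 5/6). Verdict: none - this 2F1 at x = 5/6 matches no listed pattern, and upper {3/5, 13/6} holds no stopper.

Key step: t_0 being -3/10, the running product (prefactor -3/10) telescopes to a rising factorial.
Ratio: r(k) = (5/6) * (k+3/5) (k+13/6) / [(k+2) (k+1)] - rational in k, leading ratio (5/6); with t_0 = -3/10, classification follows.


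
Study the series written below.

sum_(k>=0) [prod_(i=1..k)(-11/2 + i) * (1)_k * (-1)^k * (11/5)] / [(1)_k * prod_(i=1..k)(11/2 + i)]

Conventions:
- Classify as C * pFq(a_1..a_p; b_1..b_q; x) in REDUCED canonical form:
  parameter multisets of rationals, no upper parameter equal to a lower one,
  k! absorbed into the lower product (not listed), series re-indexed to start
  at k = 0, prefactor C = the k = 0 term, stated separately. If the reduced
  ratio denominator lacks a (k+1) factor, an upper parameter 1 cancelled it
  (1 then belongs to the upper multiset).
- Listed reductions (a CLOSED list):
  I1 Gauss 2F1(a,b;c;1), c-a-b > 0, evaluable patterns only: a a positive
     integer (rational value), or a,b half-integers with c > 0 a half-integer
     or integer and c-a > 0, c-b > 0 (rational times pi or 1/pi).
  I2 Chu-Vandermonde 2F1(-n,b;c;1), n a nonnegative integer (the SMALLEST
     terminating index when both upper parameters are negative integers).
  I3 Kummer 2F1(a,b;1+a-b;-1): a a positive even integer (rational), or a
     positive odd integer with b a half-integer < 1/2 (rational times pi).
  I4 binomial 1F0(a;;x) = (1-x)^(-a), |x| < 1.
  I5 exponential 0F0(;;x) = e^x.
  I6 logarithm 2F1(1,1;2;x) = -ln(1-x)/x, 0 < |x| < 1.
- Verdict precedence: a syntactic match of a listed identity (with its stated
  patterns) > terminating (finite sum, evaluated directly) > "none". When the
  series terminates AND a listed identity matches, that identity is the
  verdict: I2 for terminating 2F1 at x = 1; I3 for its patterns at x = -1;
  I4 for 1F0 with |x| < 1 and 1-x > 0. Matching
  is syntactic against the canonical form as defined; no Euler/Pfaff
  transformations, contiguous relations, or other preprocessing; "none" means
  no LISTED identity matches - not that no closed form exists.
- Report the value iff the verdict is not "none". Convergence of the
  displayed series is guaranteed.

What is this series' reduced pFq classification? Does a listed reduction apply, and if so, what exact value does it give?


Key observation: t_0 being 11/5, (1)_k (C = 11/5) is k! itself.
Ratio: r(k) = (-1) * (k-9/2) (k+1) / [(k+13/2) (k+1)] - rational; roots negated = parameters, x = (-1), C = 11/5.

The series (x = -1) is 2F1: upper {-9/2, 1}, lower {13/2}, prefactor 11/5. Verdict: Kummer (I3) matches (x = -1; c = 13/2 equals 1+a-b for upper {-9/2, 1}: listed pattern). Sum: (7623/5120) * pi.


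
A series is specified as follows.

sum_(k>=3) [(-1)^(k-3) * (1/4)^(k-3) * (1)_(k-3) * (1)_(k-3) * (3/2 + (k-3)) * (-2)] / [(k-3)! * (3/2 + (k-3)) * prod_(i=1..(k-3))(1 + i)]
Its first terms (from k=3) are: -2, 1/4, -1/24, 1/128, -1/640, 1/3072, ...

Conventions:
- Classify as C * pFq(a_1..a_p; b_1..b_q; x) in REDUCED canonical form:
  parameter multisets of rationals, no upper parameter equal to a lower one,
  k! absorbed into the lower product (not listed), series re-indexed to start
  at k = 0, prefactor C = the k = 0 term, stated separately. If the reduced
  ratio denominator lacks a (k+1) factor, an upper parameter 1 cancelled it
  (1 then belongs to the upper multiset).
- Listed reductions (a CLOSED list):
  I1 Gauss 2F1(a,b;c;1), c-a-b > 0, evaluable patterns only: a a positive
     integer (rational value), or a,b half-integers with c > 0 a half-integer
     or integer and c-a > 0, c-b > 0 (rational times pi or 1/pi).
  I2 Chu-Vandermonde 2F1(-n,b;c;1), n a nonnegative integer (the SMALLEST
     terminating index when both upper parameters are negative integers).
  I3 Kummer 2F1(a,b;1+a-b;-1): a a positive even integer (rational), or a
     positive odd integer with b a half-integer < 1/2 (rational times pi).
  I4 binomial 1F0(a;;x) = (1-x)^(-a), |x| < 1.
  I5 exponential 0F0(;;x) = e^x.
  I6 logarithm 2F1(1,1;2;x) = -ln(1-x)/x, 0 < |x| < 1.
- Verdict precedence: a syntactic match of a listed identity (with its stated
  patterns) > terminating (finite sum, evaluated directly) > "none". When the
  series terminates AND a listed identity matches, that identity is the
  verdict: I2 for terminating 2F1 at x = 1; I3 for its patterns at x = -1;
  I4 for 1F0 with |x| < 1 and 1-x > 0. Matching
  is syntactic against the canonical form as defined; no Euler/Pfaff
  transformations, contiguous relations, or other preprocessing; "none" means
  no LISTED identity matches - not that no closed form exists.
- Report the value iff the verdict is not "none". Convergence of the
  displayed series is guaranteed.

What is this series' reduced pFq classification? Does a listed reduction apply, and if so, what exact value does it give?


Classification (C = -2): 2F1 with upper {1, 1}, lower {2}, argument x = -1/4. Verdict (x = -1/4): logarithm (I6) applies (the logarithm: parameters (1,1;2), x = -1/4). Hence: (-8) * ln(5/4).

First insight: t_0 being -2, k + 3/2 divides numerator and denominator alike; prefactor -2 after cancelling.
Step ratio: r(k) = (-1/4) * (k+1) (k+1) / [(k+2) (k+1)] ; factor over Q: parameters, x = (-1/4), and C = -2.


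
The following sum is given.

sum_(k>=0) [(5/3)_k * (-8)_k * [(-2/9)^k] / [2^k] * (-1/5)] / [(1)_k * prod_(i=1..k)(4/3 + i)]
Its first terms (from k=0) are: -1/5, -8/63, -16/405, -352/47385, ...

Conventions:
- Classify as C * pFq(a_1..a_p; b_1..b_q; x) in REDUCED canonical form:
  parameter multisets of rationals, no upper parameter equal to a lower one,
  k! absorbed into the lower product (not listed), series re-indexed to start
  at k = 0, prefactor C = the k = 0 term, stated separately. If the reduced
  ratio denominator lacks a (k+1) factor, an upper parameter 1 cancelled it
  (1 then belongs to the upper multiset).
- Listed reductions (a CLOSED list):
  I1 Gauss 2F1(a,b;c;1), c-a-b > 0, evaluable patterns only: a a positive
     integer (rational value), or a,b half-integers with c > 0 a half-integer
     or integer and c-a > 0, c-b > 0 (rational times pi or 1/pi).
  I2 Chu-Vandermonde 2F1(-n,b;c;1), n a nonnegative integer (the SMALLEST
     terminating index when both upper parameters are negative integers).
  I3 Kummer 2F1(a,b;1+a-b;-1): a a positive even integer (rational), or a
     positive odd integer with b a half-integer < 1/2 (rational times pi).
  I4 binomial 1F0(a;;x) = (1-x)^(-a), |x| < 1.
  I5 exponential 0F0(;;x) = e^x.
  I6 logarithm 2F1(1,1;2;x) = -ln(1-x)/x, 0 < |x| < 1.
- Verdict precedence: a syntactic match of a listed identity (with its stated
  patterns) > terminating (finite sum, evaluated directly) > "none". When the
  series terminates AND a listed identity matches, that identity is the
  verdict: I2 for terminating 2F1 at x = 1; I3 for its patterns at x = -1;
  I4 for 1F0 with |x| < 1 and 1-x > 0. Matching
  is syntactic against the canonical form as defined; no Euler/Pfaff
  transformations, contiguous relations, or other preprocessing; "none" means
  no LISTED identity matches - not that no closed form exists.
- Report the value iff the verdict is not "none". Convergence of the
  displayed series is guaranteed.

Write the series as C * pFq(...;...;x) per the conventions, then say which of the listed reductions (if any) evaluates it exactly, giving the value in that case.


With C = -1/5: the canonical form is 2F1(-8, 5/3; 7/3; -1/9). Verdict: terminating at k = 8: the factor (-8)_k kills every later term; summing the 9 survivors is exact. Exact value: -1395138008311/3721389030450.

Key step: x = (-1/9) and the lower running product (prefactor -1/5) is a rising factorial.
Consecutive-term ratio: r(k) = (-1/9) * (k-8) (k+5/3) / [(k+7/3) (k+1)] - rational in k. x = (-1/9); t_0 = -1/5; negate the roots.


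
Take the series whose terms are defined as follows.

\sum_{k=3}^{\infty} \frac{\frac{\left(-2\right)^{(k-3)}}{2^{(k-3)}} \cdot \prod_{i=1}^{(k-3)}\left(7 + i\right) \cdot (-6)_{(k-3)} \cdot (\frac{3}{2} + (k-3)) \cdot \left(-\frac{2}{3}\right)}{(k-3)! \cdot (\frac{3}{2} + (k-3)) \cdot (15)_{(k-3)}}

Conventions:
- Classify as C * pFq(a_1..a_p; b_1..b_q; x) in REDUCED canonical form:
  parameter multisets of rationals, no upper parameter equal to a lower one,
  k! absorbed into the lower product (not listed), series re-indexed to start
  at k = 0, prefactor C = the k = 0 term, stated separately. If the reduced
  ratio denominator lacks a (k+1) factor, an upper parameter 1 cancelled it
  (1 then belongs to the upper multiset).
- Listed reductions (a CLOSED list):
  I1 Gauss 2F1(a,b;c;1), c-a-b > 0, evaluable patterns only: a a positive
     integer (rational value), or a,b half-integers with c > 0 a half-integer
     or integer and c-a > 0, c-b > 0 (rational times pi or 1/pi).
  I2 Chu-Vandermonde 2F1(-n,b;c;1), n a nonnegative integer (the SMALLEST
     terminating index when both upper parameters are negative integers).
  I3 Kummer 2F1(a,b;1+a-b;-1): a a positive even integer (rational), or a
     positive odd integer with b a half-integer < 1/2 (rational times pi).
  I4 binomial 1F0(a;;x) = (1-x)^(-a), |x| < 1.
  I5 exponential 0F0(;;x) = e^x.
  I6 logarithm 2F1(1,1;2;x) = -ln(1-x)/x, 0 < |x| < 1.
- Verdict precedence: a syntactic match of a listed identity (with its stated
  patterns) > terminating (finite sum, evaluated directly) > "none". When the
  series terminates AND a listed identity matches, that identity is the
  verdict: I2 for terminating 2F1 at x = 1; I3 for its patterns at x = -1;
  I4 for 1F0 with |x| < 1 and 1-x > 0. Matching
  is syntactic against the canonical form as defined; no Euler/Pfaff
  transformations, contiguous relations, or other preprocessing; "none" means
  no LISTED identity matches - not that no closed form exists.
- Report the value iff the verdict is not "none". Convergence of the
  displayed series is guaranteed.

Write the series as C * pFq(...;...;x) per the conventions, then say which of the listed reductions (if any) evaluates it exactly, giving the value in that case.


At argument -1: a 2F1 with upper {-6, 8}, lower {15}, scaled by C = -\frac{2}{3}. Verdict (x = -1): Kummer (I3) applies (x = -1; c = 15 equals 1+a-b for upper {-6, 8}: listed pattern). Exact value: -\frac{143}{15}.

The tell: x = -1 and k + 3/2 divides numerator and denominator alike; C = -2/3 after cancelling.
Consecutive-term ratio: r(k) = -1 * (k-6) (k+8) / [(k+15) (k+1)] - poly over poly, x = -1 from leading terms; C = -\frac{2}{3} at k = 0.


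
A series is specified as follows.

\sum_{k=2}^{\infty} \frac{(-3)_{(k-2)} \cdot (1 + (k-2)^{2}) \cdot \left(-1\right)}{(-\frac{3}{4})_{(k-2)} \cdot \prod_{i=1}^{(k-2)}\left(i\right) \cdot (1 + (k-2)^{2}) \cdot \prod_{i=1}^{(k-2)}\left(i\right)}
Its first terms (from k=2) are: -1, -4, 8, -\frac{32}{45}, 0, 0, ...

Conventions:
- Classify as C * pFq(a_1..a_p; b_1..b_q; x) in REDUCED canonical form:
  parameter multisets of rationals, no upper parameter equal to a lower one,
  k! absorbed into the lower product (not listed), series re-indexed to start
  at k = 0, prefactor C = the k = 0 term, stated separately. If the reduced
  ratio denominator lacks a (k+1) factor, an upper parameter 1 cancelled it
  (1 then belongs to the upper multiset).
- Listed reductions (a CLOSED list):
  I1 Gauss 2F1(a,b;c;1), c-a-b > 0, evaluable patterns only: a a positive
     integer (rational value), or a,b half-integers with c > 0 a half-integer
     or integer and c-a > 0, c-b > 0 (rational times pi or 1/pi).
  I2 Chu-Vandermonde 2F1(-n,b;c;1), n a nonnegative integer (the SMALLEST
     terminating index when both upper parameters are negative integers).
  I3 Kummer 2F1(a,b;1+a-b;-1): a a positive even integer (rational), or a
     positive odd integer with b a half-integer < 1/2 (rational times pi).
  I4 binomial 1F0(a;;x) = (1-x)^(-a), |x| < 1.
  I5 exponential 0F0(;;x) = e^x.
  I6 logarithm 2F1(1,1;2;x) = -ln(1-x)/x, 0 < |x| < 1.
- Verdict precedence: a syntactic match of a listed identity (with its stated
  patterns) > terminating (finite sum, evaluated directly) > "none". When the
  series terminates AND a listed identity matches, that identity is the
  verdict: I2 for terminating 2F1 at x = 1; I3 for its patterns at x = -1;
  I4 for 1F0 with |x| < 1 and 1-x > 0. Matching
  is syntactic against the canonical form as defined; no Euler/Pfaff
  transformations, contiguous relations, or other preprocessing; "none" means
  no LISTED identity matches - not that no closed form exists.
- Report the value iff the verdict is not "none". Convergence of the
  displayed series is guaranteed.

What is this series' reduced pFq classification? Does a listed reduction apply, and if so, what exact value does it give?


At argument 1: a 1F2 with upper {-3}, lower {-\frac{3}{4}, 1}, scaled by C = -1. Verdict: terminating. (-3)_k vanishes past k = 3, leaving a 4-term sum, computed directly. Sum: \frac{103}{45}.

The tell: t_0 = -1 here, and k^2 + 1 divides numerator and denominator alike; C = -1 after cancelling.
Term ratio: r(k) = 1 * (k-3) / [(k-\frac{3}{4}) (k+1) (k+1)] - rational in k. x = 1; t_0 = -1; negate the roots.


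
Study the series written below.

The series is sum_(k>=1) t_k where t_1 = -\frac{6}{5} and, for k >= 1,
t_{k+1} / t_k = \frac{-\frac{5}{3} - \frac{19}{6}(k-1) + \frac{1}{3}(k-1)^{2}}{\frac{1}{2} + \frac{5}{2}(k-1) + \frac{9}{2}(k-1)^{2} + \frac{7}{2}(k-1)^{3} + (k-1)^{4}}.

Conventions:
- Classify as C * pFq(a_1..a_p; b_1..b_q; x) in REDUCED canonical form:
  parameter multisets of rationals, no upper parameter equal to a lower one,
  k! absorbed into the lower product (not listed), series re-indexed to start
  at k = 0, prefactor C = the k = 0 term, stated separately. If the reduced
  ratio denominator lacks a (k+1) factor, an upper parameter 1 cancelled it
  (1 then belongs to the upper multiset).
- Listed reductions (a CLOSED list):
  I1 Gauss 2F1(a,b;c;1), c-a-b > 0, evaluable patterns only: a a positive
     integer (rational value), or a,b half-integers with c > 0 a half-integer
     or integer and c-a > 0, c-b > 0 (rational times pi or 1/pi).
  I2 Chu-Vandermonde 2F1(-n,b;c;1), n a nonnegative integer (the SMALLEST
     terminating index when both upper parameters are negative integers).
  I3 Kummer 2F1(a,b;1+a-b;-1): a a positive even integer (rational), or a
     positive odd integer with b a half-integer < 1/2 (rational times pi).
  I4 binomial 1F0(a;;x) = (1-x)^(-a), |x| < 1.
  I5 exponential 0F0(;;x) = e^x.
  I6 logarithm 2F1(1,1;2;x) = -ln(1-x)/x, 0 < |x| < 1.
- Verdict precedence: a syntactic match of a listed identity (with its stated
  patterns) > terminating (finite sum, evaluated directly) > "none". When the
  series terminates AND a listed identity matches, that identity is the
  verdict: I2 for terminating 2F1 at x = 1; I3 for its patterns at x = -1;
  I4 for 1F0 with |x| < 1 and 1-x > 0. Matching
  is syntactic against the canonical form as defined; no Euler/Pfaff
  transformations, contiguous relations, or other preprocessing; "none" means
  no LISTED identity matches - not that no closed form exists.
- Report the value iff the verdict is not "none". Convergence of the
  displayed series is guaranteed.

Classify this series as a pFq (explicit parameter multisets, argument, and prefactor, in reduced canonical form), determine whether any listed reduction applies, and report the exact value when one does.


Prefactor -\frac{6}{5}, argument \frac{1}{3}: 1F2 with upper {-10} over lower {1, 1}. Verdict: terminating - upper -10 stops the sum at k = 10; the 11 terms are added exactly. Its exact value is \frac{934917596918156099}{647973681868800000}.

Key step: x = \frac{1}{3} and factor the ratio over Q (C = -6/5): negated roots = parameters.
Step ratio: r(k) = \frac{1}{3} * (k-10) / [(k+1) (k+1) (k+1)] - poly over poly, x = \frac{1}{3} from leading terms; C = -\frac{6}{5} at k = 0.


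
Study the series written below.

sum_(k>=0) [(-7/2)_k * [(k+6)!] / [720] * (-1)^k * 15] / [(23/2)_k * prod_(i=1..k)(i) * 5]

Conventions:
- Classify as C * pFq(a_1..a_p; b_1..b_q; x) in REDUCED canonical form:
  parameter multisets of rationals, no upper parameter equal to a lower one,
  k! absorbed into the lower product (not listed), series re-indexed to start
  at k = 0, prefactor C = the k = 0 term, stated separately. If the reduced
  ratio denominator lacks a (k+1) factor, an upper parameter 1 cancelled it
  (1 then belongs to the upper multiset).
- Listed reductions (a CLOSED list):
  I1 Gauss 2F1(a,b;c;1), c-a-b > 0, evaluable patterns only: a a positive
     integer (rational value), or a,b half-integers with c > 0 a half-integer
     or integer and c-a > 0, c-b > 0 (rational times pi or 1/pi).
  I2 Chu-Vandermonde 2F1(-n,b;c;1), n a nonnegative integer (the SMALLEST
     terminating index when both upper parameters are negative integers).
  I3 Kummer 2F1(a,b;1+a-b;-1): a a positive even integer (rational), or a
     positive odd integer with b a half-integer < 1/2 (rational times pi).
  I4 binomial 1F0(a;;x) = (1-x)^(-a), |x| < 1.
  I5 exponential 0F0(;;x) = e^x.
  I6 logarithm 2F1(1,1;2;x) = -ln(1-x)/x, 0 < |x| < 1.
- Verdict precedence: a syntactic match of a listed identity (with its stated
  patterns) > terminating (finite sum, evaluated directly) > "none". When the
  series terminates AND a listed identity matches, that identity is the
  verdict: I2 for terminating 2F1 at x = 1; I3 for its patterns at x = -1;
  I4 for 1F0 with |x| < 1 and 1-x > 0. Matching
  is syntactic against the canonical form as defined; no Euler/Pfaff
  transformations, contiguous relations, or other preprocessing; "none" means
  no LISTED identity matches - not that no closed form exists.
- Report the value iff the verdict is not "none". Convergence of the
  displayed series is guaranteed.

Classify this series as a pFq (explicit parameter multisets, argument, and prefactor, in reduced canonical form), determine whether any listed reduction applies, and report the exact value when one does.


x = -1 here; the reduced form reads 2F1, upper {-7/2, 7}, lower {23/2}, C = 3. Verdict: the Kummer evaluation I3 matches (x = -1; c = 23/2 equals 1+a-b for upper {-7/2, 7}: listed pattern). Exact value: (43648605/8388608) * pi.

Key step: t_0 = 3 here, and the product of the first k integers (C = 3, x = -1) is k!.
Consecutive-term ratio: r(k) = (-1) * (k-7/2) (k+7) / [(k+23/2) (k+1)] - rational; roots negated = parameters, x = (-1), C = 3.


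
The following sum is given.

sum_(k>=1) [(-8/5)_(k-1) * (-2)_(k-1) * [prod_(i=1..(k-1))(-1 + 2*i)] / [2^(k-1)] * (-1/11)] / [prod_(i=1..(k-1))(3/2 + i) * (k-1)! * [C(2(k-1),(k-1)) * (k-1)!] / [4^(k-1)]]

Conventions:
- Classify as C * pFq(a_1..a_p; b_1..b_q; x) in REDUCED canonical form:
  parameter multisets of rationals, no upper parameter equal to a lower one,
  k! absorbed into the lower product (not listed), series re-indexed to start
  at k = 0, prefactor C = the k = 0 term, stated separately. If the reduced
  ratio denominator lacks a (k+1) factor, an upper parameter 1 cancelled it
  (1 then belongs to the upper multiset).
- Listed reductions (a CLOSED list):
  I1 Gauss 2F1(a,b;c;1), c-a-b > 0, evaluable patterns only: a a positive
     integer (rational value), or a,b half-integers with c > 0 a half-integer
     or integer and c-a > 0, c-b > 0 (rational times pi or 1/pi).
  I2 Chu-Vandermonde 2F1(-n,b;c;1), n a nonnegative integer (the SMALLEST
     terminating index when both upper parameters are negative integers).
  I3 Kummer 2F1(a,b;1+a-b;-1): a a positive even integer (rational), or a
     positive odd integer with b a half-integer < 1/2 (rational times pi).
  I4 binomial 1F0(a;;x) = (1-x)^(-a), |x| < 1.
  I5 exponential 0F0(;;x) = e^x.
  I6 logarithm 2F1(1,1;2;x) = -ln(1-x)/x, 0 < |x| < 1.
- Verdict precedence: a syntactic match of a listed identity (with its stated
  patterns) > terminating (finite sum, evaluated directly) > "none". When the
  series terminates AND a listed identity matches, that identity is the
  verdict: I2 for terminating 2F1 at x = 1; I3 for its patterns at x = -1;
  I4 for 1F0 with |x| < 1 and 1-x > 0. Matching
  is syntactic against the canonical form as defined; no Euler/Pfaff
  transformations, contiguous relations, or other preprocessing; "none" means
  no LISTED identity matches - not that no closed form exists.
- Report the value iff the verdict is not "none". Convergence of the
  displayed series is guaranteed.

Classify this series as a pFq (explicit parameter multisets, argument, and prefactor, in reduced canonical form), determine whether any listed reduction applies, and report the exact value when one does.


Key observation: x = 1 and the lower running product (prefactor -1/11) is a rising factorial.
Ratio: r(k) = 1 * (k-2) (k-8/5) / [(k+5/2) (k+1)] - rational in k. x = 1; t_0 = -1/11; negate the roots.

At argument 1: a 2F1 with upper {-2, -8/5}, lower {5/2}, scaled by C = -1/11. Verdict: Chu-Vandermonde (I2) applies (terminating 2F1 at x = 1 with n = 2, b = -8/5, c = 5/2). Its exact value is -2091/9625.


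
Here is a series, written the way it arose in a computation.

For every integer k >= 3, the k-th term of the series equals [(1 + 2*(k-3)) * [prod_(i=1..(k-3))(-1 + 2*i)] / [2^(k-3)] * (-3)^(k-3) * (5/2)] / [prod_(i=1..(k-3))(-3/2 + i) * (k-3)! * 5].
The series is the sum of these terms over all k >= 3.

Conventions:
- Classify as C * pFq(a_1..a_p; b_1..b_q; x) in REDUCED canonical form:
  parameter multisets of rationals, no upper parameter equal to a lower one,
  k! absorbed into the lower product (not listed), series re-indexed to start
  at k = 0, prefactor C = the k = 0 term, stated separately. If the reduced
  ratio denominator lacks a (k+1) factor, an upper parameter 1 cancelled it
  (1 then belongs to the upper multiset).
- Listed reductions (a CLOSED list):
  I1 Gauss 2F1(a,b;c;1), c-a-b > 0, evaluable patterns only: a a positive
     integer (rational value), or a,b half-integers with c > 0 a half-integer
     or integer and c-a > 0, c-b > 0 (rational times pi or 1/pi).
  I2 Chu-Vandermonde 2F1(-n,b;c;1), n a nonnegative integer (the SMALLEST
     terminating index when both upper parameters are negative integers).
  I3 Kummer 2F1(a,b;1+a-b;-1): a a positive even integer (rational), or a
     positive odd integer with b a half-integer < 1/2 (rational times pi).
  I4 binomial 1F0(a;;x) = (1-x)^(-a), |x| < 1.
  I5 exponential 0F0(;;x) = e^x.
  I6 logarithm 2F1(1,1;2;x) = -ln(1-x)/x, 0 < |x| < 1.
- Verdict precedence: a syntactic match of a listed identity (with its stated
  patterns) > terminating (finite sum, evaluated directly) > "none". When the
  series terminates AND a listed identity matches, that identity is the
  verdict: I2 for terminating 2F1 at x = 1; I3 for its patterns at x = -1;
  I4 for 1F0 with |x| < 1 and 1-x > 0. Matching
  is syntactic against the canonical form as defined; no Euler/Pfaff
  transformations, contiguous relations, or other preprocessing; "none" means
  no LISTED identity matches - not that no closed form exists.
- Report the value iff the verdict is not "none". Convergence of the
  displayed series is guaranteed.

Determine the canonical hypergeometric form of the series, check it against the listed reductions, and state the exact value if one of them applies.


At argument -3: a 1F1 with upper {3/2}, lower {-1/2}, scaled by C = 1/2. Verdict: none (x = -3): each listed identity misses the multisets {3/2} ; {-1/2}.

Structural cue: t_0 being 1/2, the lower running product (prefactor 1/2) is a rising factorial.
Term ratio: r(k) = (-3) * (k+3/2) / [(k-1/2) (k+1)] - rational in k, leading ratio (-3); with t_0 = 1/2, classification follows.


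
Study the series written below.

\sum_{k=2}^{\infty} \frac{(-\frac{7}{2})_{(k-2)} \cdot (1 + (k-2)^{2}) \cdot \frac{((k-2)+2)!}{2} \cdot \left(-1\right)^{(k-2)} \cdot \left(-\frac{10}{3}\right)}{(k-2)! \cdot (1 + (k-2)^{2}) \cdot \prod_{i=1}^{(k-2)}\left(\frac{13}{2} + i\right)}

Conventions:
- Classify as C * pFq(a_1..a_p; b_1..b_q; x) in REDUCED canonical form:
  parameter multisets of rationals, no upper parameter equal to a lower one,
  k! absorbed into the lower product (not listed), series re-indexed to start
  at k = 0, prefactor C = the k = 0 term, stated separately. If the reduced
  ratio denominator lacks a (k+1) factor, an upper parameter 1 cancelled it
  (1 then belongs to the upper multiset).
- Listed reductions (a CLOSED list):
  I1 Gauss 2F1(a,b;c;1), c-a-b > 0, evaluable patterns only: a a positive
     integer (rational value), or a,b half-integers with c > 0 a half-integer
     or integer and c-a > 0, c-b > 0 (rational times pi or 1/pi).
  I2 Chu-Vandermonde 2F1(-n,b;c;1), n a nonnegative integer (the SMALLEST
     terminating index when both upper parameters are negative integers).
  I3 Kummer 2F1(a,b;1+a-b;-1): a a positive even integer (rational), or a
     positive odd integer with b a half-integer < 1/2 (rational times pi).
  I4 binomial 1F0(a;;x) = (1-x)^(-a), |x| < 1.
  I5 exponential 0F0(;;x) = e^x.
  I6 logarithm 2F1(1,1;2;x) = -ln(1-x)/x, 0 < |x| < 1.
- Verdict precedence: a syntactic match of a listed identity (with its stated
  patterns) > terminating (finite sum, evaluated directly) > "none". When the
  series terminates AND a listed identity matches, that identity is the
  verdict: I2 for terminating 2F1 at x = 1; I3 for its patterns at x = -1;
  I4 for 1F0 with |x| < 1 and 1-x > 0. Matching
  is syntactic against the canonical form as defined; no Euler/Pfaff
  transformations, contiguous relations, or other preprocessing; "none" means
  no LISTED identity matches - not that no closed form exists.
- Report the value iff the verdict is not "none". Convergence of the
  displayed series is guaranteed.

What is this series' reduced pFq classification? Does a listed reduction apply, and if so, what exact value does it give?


Canonical form: C = -\frac{10}{3} times 2F1 with upper {-\frac{7}{2}, 3}, lower {\frac{15}{2}}, x = -1. Verdict: Kummer (I3) applies (x = -1; c = \frac{15}{2} equals 1+a-b for upper {-\frac{7}{2}, 3}: listed pattern). Hence: \left(-\frac{15015}{4096}\right) \cdot \pi.

First insight: t_0 = -\frac{10}{3} here, and k^2 + 1 divides numerator and denominator alike; C = -10/3 after cancelling.
Consecutive-term ratio: r(k) = -1 * (k-\frac{7}{2}) (k+3) / [(k+\frac{15}{2}) (k+1)] - poly over poly, x = -1 from leading terms; C = -\frac{10}{3} at k = 0.


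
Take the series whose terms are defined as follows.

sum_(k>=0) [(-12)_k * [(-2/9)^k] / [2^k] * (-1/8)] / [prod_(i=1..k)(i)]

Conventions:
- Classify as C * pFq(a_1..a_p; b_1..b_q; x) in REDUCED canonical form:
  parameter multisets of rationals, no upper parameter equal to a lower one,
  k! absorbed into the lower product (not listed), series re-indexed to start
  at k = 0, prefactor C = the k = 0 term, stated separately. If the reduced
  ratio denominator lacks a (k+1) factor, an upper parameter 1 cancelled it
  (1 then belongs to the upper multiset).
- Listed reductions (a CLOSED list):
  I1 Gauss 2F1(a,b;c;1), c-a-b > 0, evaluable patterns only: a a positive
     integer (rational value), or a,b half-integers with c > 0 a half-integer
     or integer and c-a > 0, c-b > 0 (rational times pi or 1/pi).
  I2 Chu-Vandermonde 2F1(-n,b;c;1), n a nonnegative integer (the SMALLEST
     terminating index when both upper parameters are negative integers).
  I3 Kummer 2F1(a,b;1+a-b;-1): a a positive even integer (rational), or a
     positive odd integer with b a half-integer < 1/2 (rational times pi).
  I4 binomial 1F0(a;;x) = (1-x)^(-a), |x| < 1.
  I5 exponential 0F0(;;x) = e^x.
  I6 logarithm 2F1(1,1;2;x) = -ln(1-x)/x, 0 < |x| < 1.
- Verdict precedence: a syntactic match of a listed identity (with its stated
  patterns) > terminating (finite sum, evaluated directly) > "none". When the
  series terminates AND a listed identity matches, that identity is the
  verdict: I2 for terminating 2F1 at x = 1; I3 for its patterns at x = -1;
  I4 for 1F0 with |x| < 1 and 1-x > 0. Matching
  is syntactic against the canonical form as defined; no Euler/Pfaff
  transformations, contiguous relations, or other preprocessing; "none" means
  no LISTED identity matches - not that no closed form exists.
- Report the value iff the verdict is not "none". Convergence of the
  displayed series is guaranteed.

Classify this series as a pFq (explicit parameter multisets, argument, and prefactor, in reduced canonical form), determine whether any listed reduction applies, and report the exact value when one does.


Classification (C = -1/8): 1F0 with upper {-12}, lower {-}, argument x = -1/9. Verdict: the binomial series (I4) fires (the 1F0 binomial series: exponent 12, x = -1/9). Value: -125000000000/282429536481.

The tell: with t_0 = -1/8, the product of the first k integers (C = -1/8, x = -1/9) is k!.
Adjacent-term ratio: r(k) = (-1/9) * (k-12) / [(k+1)] - rational; roots negated = parameters, x = (-1/9), C = -1/8.


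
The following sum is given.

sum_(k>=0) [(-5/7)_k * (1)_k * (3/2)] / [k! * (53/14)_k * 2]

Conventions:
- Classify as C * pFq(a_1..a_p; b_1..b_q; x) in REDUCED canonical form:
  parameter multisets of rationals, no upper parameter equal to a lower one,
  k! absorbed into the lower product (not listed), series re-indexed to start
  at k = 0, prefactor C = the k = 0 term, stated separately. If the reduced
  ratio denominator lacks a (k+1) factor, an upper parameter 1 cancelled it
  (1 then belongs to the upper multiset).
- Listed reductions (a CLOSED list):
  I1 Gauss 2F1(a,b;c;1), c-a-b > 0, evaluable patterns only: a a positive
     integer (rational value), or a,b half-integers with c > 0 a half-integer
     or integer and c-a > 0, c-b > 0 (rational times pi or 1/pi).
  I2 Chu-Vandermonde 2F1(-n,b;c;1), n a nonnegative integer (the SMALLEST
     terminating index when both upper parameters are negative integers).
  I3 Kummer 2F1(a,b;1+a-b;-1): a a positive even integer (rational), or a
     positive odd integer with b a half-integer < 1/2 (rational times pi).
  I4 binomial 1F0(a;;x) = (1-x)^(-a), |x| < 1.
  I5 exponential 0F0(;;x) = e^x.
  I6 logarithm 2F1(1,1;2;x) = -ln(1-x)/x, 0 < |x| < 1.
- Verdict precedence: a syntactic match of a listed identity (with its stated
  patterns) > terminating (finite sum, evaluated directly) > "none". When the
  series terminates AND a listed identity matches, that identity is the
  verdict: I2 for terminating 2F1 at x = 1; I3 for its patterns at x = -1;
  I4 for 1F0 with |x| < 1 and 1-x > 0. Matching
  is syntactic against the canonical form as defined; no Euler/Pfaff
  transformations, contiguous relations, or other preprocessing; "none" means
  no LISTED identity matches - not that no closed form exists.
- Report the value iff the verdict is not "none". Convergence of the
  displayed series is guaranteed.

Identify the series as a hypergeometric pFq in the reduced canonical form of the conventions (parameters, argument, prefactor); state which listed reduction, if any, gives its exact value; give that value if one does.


The series (x = 1) is 2F1: upper {-5/7, 1}, lower {53/14}, prefactor 3/4. Verdict at x = 1: Gauss (I1, integer-parameter pattern) matches (x = 1: the Gamma ratio telescopes since c-a-b = 7/2 > 0 and a = 1 in Z>0). Sum: 117/196.

Key step: x = 1 and the constant factors (C = 3/4, x = 1) combine into one prefactor.
Consecutive-term ratio: r(k) = 1 * (k-5/7) (k+1) / [(k+53/14) (k+1)] - rational in k, leading ratio 1; with t_0 = 3/4, classification follows.


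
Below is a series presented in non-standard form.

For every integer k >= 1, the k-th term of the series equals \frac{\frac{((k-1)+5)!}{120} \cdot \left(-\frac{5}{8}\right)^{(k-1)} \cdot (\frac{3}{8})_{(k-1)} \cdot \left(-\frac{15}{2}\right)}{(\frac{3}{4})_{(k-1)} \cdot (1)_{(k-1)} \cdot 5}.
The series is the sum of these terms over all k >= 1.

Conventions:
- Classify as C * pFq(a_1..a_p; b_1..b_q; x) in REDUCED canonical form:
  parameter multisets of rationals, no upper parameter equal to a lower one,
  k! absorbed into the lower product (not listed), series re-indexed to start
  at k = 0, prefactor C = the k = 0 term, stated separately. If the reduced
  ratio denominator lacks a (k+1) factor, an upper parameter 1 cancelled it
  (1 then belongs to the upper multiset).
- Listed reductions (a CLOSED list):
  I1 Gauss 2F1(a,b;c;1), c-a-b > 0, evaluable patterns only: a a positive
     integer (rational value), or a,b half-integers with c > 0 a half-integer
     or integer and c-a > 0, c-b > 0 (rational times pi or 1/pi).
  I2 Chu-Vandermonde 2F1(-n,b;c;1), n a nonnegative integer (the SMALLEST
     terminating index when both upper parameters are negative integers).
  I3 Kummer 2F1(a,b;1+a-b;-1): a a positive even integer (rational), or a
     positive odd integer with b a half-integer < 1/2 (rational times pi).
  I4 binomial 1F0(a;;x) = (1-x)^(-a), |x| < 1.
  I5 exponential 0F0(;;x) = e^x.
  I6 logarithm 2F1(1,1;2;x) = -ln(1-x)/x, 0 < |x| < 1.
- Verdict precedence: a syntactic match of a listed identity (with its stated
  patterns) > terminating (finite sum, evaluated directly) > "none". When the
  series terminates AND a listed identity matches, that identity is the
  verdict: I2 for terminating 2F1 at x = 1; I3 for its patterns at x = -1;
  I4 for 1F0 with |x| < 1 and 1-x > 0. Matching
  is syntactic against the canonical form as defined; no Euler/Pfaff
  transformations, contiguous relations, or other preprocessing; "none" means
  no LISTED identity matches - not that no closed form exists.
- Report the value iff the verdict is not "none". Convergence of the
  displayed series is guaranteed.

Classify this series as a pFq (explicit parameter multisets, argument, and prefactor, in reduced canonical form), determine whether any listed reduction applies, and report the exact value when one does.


At argument -\frac{5}{8}: a 2F1 with upper {\frac{3}{8}, 6}, lower {\frac{3}{4}}, scaled by C = -\frac{3}{2}. Verdict: none - this 2F1 at x = -\frac{5}{8} matches no listed pattern, and upper {\frac{3}{8}, 6} holds no stopper.

Key step: x = -\frac{5}{8} and the factorial ratio (C = -3/2) (k+a-1)!/(a-1)! is a rising factorial (a)_k.
Ratio: r(k) = -\frac{5}{8} * (k+\frac{3}{8}) (k+6) / [(k+\frac{3}{4}) (k+1)] - rational; roots negated = parameters, x = -\frac{5}{8}, C = -\frac{3}{2}.
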